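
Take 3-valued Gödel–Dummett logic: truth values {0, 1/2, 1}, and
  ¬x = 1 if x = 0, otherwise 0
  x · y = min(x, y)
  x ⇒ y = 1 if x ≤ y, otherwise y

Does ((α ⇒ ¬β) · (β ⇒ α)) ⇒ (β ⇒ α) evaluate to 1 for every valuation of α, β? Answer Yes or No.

Yes

α = 0, β = 0 ↦ 1
α = 0, β = 1/2 ↦ 1
α = 0, β = 1 ↦ 1
α = 1/2, β = 0 ↦ 1
α = 1/2, β = 1/2 ↦ 1
α = 1/2, β = 1 ↦ 1
α = 1, β = 0 ↦ 1
α = 1, β = 1/2 ↦ 1
α = 1, β = 1 ↦ 1
Every assignment gives a value ≥ 1.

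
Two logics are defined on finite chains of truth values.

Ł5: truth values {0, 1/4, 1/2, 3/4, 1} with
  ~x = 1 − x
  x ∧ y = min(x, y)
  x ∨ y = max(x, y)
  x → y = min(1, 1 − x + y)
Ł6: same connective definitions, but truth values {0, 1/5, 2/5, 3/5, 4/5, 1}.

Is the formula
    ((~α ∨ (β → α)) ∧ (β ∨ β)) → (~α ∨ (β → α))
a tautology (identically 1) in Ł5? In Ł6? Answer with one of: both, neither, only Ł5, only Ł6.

both

In Ł5: every assignment gives 1 — tautology.
In Ł6: every assignment gives 1 — tautology.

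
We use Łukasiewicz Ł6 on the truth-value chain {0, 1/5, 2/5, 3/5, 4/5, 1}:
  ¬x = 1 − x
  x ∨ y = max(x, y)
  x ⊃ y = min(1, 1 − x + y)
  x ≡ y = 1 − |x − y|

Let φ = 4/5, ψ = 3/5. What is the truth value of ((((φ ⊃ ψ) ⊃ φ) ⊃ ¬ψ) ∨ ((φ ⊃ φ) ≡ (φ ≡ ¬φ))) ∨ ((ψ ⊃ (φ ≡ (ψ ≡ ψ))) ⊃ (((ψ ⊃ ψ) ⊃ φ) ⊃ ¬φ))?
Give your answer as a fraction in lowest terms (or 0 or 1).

2/5

φ ⊃ ψ = 4/5 ⊃ 3/5 = 4/5
(φ ⊃ ψ) ⊃ φ = 4/5 ⊃ 4/5 = 1
¬ψ = ¬3/5 = 2/5
((φ ⊃ ψ) ⊃ φ) ⊃ ¬ψ = 1 ⊃ 2/5 = 2/5
φ ⊃ φ = 4/5 ⊃ 4/5 = 1
¬φ = ¬4/5 = 1/5
φ ≡ ¬φ = 4/5 ≡ 1/5 = 2/5
(φ ⊃ φ) ≡ (φ ≡ ¬φ) = 1 ≡ 2/5 = 2/5
(((φ ⊃ ψ) ⊃ φ) ⊃ ¬ψ) ∨ ((φ ⊃ φ) ≡ (φ ≡ ¬φ)) = 2/5 ∨ 2/5 = 2/5
ψ ≡ ψ = 3/5 ≡ 3/5 = 1
φ ≡ (ψ ≡ ψ) = 4/5 ≡ 1 = 4/5
ψ ⊃ (φ ≡ (ψ ≡ ψ)) = 3/5 ⊃ 4/5 = 1
ψ ⊃ ψ = 3/5 ⊃ 3/5 = 1
(ψ ⊃ ψ) ⊃ φ = 1 ⊃ 4/5 = 4/5
¬φ = ¬4/5 = 1/5
((ψ ⊃ ψ) ⊃ φ) ⊃ ¬φ = 4/5 ⊃ 1/5 = 2/5
(ψ ⊃ (φ ≡ (ψ ≡ ψ))) ⊃ (((ψ ⊃ ψ) ⊃ φ) ⊃ ¬φ) = 1 ⊃ 2/5 = 2/5
((((φ ⊃ ψ) ⊃ φ) ⊃ ¬ψ) ∨ ((φ ⊃ φ) ≡ (φ ≡ ¬φ))) ∨ ((ψ ⊃ (φ ≡ (ψ ≡ ψ))) ⊃ (((ψ ⊃ ψ) ⊃ φ) ⊃ ¬φ)) = 2/5 ∨ 2/5 = 2/5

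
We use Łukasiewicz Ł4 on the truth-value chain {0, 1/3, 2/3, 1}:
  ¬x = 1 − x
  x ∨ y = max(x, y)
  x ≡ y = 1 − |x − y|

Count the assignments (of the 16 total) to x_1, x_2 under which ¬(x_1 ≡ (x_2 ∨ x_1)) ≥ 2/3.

3

x_1 = 0, x_2 = 0 ↦ 0  <
x_1 = 0, x_2 = 1/3 ↦ 1/3  <
x_1 = 0, x_2 = 2/3 ↦ 2/3  ≥
x_1 = 0, x_2 = 1 ↦ 1  ≥
x_1 = 1/3, x_2 = 0 ↦ 0  <
x_1 = 1/3, x_2 = 1/3 ↦ 0  <
x_1 = 1/3, x_2 = 2/3 ↦ 1/3  <
x_1 = 1/3, x_2 = 1 ↦ 2/3  ≥
x_1 = 2/3, x_2 = 0 ↦ 0  <
x_1 = 2/3, x_2 = 1/3 ↦ 0  <
x_1 = 2/3, x_2 = 2/3 ↦ 0  <
x_1 = 2/3, x_2 = 1 ↦ 1/3  <
x_1 = 1, x_2 = 0 ↦ 0  <
x_1 = 1, x_2 = 1/3 ↦ 0  <
x_1 = 1, x_2 = 2/3 ↦ 0  <
x_1 = 1, x_2 = 1 ↦ 0  <
So 3 of the 16 assignments meet the threshold.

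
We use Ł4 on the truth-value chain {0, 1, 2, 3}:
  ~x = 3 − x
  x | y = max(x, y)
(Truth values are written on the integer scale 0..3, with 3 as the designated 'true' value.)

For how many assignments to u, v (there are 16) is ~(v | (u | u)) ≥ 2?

u = 0, v = 0 ↦ 3  ≥
u = 0, v = 1 ↦ 2  ≥
u = 0, v = 2 ↦ 1  <
u = 0, v = 3 ↦ 0  <
u = 1, v = 0 ↦ 2  ≥
u = 1, v = 1 ↦ 2  ≥
u = 1, v = 2 ↦ 1  <
u = 1, v = 3 ↦ 0  <
u = 2, v = 0 ↦ 1  <
u = 2, v = 1 ↦ 1  <
u = 2, v = 2 ↦ 1  <
u = 2, v = 3 ↦ 0  <
u = 3, v = 0 ↦ 0  <
u = 3, v = 1 ↦ 0  <
u = 3, v = 2 ↦ 0  <
u = 3, v = 3 ↦ 0  <
So 4 of the 16 assignments meet the threshold.

4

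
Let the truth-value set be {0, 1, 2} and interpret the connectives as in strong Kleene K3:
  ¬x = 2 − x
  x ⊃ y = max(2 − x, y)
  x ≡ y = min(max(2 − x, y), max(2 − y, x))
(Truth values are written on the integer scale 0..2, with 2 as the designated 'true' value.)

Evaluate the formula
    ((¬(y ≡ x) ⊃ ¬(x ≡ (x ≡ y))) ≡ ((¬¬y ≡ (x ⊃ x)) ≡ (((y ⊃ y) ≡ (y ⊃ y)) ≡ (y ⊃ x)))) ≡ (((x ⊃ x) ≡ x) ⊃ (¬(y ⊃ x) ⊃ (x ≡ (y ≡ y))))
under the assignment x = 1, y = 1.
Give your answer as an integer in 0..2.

y ≡ x = 1 ≡ 1 = 1
¬(y ≡ x) = ¬1 = 1
x ≡ y = 1 ≡ 1 = 1
x ≡ (x ≡ y) = 1 ≡ 1 = 1
¬(x ≡ (x ≡ y)) = ¬1 = 1
¬(y ≡ x) ⊃ ¬(x ≡ (x ≡ y)) = 1 ⊃ 1 = 1
¬y = ¬1 = 1
¬¬y = ¬1 = 1
x ⊃ x = 1 ⊃ 1 = 1
¬¬y ≡ (x ⊃ x) = 1 ≡ 1 = 1
y ⊃ y = 1 ⊃ 1 = 1
y ⊃ y = 1 ⊃ 1 = 1
(y ⊃ y) ≡ (y ⊃ y) = 1 ≡ 1 = 1
y ⊃ x = 1 ⊃ 1 = 1
((y ⊃ y) ≡ (y ⊃ y)) ≡ (y ⊃ x) = 1 ≡ 1 = 1
(¬¬y ≡ (x ⊃ x)) ≡ (((y ⊃ y) ≡ (y ⊃ y)) ≡ (y ⊃ x)) = 1 ≡ 1 = 1
(¬(y ≡ x) ⊃ ¬(x ≡ (x ≡ y))) ≡ ((¬¬y ≡ (x ⊃ x)) ≡ (((y ⊃ y) ≡ (y ⊃ y)) ≡ (y ⊃ x))) = 1 ≡ 1 = 1
x ⊃ x = 1 ⊃ 1 = 1
(x ⊃ x) ≡ x = 1 ≡ 1 = 1
y ⊃ x = 1 ⊃ 1 = 1
¬(y ⊃ x) = ¬1 = 1
y ≡ y = 1 ≡ 1 = 1
x ≡ (y ≡ y) = 1 ≡ 1 = 1
¬(y ⊃ x) ⊃ (x ≡ (y ≡ y)) = 1 ⊃ 1 = 1
((x ⊃ x) ≡ x) ⊃ (¬(y ⊃ x) ⊃ (x ≡ (y ≡ y))) = 1 ⊃ 1 = 1
((¬(y ≡ x) ⊃ ¬(x ≡ (x ≡ y))) ≡ ((¬¬y ≡ (x ⊃ x)) ≡ (((y ⊃ y) ≡ (y ⊃ y)) ≡ (y ⊃ x)))) ≡ (((x ⊃ x) ≡ x) ⊃ (¬(y ⊃ x) ⊃ (x ≡ (y ≡ y)))) = 1 ≡ 1 = 1

1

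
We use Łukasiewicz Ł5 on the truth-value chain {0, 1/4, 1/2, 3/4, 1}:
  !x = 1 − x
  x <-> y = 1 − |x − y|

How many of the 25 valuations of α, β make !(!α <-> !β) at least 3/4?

6

value 1: 2 assignments (counts)
value 3/4: 4 assignments (counts)
value 1/2: 6 assignments
value 1/4: 8 assignments
value 0: 5 assignments
So 6 of the 25 assignments meet the threshold.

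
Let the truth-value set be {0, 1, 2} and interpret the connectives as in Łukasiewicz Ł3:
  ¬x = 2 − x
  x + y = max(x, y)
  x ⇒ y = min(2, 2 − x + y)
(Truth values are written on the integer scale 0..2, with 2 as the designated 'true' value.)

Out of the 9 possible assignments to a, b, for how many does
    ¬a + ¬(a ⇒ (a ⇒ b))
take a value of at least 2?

4

a = 0, b = 0 ↦ 2  ≥
a = 0, b = 1 ↦ 2  ≥
a = 0, b = 2 ↦ 2  ≥
a = 1, b = 0 ↦ 1  <
a = 1, b = 1 ↦ 1  <
a = 1, b = 2 ↦ 1  <
a = 2, b = 0 ↦ 2  ≥
a = 2, b = 1 ↦ 1  <
a = 2, b = 2 ↦ 0  <
So 4 of the 9 assignments meet the threshold.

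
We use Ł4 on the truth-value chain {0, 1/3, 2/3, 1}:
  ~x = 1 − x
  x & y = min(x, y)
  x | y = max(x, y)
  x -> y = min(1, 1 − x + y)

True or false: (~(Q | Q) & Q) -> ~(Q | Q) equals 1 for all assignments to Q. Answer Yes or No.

Yes

Q = 0 ↦ 1
Q = 1/3 ↦ 1
Q = 2/3 ↦ 1
Q = 1 ↦ 1
Every assignment gives a value ≥ 1.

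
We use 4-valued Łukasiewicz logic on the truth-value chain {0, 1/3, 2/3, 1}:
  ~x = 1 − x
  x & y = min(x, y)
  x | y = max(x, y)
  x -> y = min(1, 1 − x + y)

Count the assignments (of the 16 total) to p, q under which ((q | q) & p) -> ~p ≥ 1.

11

p = 0, q = 0 ↦ 1  ≥
p = 0, q = 1/3 ↦ 1  ≥
p = 0, q = 2/3 ↦ 1  ≥
p = 0, q = 1 ↦ 1  ≥
p = 1/3, q = 0 ↦ 1  ≥
p = 1/3, q = 1/3 ↦ 1  ≥
p = 1/3, q = 2/3 ↦ 1  ≥
p = 1/3, q = 1 ↦ 1  ≥
p = 2/3, q = 0 ↦ 1  ≥
p = 2/3, q = 1/3 ↦ 1  ≥
p = 2/3, q = 2/3 ↦ 2/3  <
p = 2/3, q = 1 ↦ 2/3  <
p = 1, q = 0 ↦ 1  ≥
p = 1, q = 1/3 ↦ 2/3  <
p = 1, q = 2/3 ↦ 1/3  <
p = 1, q = 1 ↦ 0  <
So 11 of the 16 assignments meet the threshold.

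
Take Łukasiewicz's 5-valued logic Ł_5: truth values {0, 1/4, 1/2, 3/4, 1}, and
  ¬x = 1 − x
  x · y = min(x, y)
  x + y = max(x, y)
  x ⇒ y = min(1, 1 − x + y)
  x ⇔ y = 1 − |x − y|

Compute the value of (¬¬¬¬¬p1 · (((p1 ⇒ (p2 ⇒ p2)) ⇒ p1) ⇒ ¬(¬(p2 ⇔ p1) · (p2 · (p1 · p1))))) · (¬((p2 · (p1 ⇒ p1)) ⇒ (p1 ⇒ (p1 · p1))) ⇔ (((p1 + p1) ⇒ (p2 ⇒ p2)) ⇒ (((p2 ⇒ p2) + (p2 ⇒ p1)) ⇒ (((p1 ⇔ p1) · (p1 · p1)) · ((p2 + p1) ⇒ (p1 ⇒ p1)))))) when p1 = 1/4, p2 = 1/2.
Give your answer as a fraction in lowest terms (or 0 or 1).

¬p1 = ¬1/4 = 3/4
¬¬p1 = ¬3/4 = 1/4
¬¬¬p1 = ¬1/4 = 3/4
¬¬¬¬p1 = ¬3/4 = 1/4
¬¬¬¬¬p1 = ¬1/4 = 3/4
p2 ⇒ p2 = 1/2 ⇒ 1/2 = 1
p1 ⇒ (p2 ⇒ p2) = 1/4 ⇒ 1 = 1
(p1 ⇒ (p2 ⇒ p2)) ⇒ p1 = 1 ⇒ 1/4 = 1/4
p2 ⇔ p1 = 1/2 ⇔ 1/4 = 3/4
¬(p2 ⇔ p1) = ¬3/4 = 1/4
p1 · p1 = 1/4 · 1/4 = 1/4
p2 · (p1 · p1) = 1/2 · 1/4 = 1/4
¬(p2 ⇔ p1) · (p2 · (p1 · p1)) = 1/4 · 1/4 = 1/4
¬(¬(p2 ⇔ p1) · (p2 · (p1 · p1))) = ¬1/4 = 3/4
((p1 ⇒ (p2 ⇒ p2)) ⇒ p1) ⇒ ¬(¬(p2 ⇔ p1) · (p2 · (p1 · p1))) = 1/4 ⇒ 3/4 = 1
¬¬¬¬¬p1 · (((p1 ⇒ (p2 ⇒ p2)) ⇒ p1) ⇒ ¬(¬(p2 ⇔ p1) · (p2 · (p1 · p1)))) = 3/4 · 1 = 3/4
p1 ⇒ p1 = 1/4 ⇒ 1/4 = 1
p2 · (p1 ⇒ p1) = 1/2 · 1 = 1/2
p1 · p1 = 1/4 · 1/4 = 1/4
p1 ⇒ (p1 · p1) = 1/4 ⇒ 1/4 = 1
(p2 · (p1 ⇒ p1)) ⇒ (p1 ⇒ (p1 · p1)) = 1/2 ⇒ 1 = 1
¬((p2 · (p1 ⇒ p1)) ⇒ (p1 ⇒ (p1 · p1))) = ¬1 = 0
p1 + p1 = 1/4 + 1/4 = 1/4
p2 ⇒ p2 = 1/2 ⇒ 1/2 = 1
(p1 + p1) ⇒ (p2 ⇒ p2) = 1/4 ⇒ 1 = 1
p2 ⇒ p2 = 1/2 ⇒ 1/2 = 1
p2 ⇒ p1 = 1/2 ⇒ 1/4 = 3/4
(p2 ⇒ p2) + (p2 ⇒ p1) = 1 + 3/4 = 1
p1 ⇔ p1 = 1/4 ⇔ 1/4 = 1
p1 · p1 = 1/4 · 1/4 = 1/4
(p1 ⇔ p1) · (p1 · p1) = 1 · 1/4 = 1/4
p2 + p1 = 1/2 + 1/4 = 1/2
p1 ⇒ p1 = 1/4 ⇒ 1/4 = 1
(p2 + p1) ⇒ (p1 ⇒ p1) = 1/2 ⇒ 1 = 1
((p1 ⇔ p1) · (p1 · p1)) · ((p2 + p1) ⇒ (p1 ⇒ p1)) = 1/4 · 1 = 1/4
((p2 ⇒ p2) + (p2 ⇒ p1)) ⇒ (((p1 ⇔ p1) · (p1 · p1)) · ((p2 + p1) ⇒ (p1 ⇒ p1))) = 1 ⇒ 1/4 = 1/4
((p1 + p1) ⇒ (p2 ⇒ p2)) ⇒ (((p2 ⇒ p2) + (p2 ⇒ p1)) ⇒ (((p1 ⇔ p1) · (p1 · p1)) · ((p2 + p1) ⇒ (p1 ⇒ p1)))) = 1 ⇒ 1/4 = 1/4
¬((p2 · (p1 ⇒ p1)) ⇒ (p1 ⇒ (p1 · p1))) ⇔ (((p1 + p1) ⇒ (p2 ⇒ p2)) ⇒ (((p2 ⇒ p2) + (p2 ⇒ p1)) ⇒ (((p1 ⇔ p1) · (p1 · p1)) · ((p2 + p1) ⇒ (p1 ⇒ p1))))) = 0 ⇔ 1/4 = 3/4
(¬¬¬¬¬p1 · (((p1 ⇒ (p2 ⇒ p2)) ⇒ p1) ⇒ ¬(¬(p2 ⇔ p1) · (p2 · (p1 · p1))))) · (¬((p2 · (p1 ⇒ p1)) ⇒ (p1 ⇒ (p1 · p1))) ⇔ (((p1 + p1) ⇒ (p2 ⇒ p2)) ⇒ (((p2 ⇒ p2) + (p2 ⇒ p1)) ⇒ (((p1 ⇔ p1) · (p1 · p1)) · ((p2 + p1) ⇒ (p1 ⇒ p1)))))) = 3/4 · 3/4 = 3/4

3/4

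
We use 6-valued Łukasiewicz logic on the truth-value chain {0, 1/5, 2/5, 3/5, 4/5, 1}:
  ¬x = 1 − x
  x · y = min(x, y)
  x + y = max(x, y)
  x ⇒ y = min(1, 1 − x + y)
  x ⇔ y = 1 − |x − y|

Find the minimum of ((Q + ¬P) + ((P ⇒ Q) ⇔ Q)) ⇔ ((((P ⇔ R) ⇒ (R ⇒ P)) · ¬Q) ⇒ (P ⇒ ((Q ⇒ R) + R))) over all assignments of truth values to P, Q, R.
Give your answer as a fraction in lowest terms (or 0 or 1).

3/5

Take P = 2/5, Q = 0, R = 0:
¬P = ¬2/5 = 3/5
Q + ¬P = 0 + 3/5 = 3/5
P ⇒ Q = 2/5 ⇒ 0 = 3/5
(P ⇒ Q) ⇔ Q = 3/5 ⇔ 0 = 2/5
(Q + ¬P) + ((P ⇒ Q) ⇔ Q) = 3/5 + 2/5 = 3/5
P ⇔ R = 2/5 ⇔ 0 = 3/5
R ⇒ P = 0 ⇒ 2/5 = 1
(P ⇔ R) ⇒ (R ⇒ P) = 3/5 ⇒ 1 = 1
¬Q = ¬0 = 1
((P ⇔ R) ⇒ (R ⇒ P)) · ¬Q = 1 · 1 = 1
Q ⇒ R = 0 ⇒ 0 = 1
(Q ⇒ R) + R = 1 + 0 = 1
P ⇒ ((Q ⇒ R) + R) = 2/5 ⇒ 1 = 1
(((P ⇔ R) ⇒ (R ⇒ P)) · ¬Q) ⇒ (P ⇒ ((Q ⇒ R) + R)) = 1 ⇒ 1 = 1
((Q + ¬P) + ((P ⇒ Q) ⇔ Q)) ⇔ ((((P ⇔ R) ⇒ (R ⇒ P)) · ¬Q) ⇒ (P ⇒ ((Q ⇒ R) + R))) = 3/5 ⇔ 1 = 3/5
No assignment yields a value below 3/5, so this is the minimum.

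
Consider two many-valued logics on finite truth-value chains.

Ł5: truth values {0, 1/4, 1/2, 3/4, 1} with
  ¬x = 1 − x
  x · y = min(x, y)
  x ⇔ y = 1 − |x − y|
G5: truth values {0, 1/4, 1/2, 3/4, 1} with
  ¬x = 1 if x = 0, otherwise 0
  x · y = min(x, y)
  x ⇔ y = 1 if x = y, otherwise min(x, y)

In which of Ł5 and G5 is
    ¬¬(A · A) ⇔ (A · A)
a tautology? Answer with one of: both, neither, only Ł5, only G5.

only Ł5

In Ł5: every assignment gives 1 — tautology.
In G5: at A = 1/4 the value is 1/4 — not a tautology.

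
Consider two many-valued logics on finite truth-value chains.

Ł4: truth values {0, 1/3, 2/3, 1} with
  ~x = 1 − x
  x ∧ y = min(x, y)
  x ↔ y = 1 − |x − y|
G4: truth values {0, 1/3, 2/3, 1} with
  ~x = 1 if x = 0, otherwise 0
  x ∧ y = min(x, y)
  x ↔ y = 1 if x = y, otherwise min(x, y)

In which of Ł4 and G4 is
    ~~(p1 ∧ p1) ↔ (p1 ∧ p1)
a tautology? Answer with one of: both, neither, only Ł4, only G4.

only Ł4

In Ł4: every assignment gives 1 — tautology.
In G4: at p1 = 1/3 the value is 1/3 — not a tautology.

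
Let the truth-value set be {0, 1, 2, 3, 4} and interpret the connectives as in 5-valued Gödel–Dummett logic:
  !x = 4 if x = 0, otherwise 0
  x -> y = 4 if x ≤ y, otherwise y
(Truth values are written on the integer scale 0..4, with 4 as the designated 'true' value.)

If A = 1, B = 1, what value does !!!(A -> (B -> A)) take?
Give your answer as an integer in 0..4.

0

B -> A = 1 -> 1 = 4
A -> (B -> A) = 1 -> 4 = 4
!(A -> (B -> A)) = !4 = 0
!!(A -> (B -> A)) = !0 = 4
!!!(A -> (B -> A)) = !4 = 0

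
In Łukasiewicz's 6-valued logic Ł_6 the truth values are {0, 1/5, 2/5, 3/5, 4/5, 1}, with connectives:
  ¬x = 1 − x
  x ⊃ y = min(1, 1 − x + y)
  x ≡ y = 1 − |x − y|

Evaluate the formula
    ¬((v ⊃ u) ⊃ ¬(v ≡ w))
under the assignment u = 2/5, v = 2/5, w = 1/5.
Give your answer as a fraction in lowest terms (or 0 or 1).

4/5

v ⊃ u = 2/5 ⊃ 2/5 = 1
v ≡ w = 2/5 ≡ 1/5 = 4/5
¬(v ≡ w) = ¬4/5 = 1/5
(v ⊃ u) ⊃ ¬(v ≡ w) = 1 ⊃ 1/5 = 1/5
¬((v ⊃ u) ⊃ ¬(v ≡ w)) = ¬1/5 = 4/5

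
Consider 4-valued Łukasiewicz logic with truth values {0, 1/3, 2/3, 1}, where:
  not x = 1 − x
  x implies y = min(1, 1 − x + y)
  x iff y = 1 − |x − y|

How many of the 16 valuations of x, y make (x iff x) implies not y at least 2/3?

8

x = 0, y = 0 ↦ 1  ≥
x = 0, y = 1/3 ↦ 2/3  ≥
x = 0, y = 2/3 ↦ 1/3  <
x = 0, y = 1 ↦ 0  <
x = 1/3, y = 0 ↦ 1  ≥
x = 1/3, y = 1/3 ↦ 2/3  ≥
x = 1/3, y = 2/3 ↦ 1/3  <
x = 1/3, y = 1 ↦ 0  <
x = 2/3, y = 0 ↦ 1  ≥
x = 2/3, y = 1/3 ↦ 2/3  ≥
x = 2/3, y = 2/3 ↦ 1/3  <
x = 2/3, y = 1 ↦ 0  <
x = 1, y = 0 ↦ 1  ≥
x = 1, y = 1/3 ↦ 2/3  ≥
x = 1, y = 2/3 ↦ 1/3  <
x = 1, y = 1 ↦ 0  <
So 8 of the 16 assignments meet the threshold.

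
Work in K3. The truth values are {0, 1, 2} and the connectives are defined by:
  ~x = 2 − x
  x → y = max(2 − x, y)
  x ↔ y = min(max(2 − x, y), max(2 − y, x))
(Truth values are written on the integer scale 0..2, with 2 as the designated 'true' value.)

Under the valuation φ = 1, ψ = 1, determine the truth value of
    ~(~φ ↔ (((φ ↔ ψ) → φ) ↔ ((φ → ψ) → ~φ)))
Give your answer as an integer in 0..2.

~φ = ~1 = 1
φ ↔ ψ = 1 ↔ 1 = 1
(φ ↔ ψ) → φ = 1 → 1 = 1
φ → ψ = 1 → 1 = 1
~φ = ~1 = 1
(φ → ψ) → ~φ = 1 → 1 = 1
((φ ↔ ψ) → φ) ↔ ((φ → ψ) → ~φ) = 1 ↔ 1 = 1
~φ ↔ (((φ ↔ ψ) → φ) ↔ ((φ → ψ) → ~φ)) = 1 ↔ 1 = 1
~(~φ ↔ (((φ ↔ ψ) → φ) ↔ ((φ → ψ) → ~φ))) = ~1 = 1

1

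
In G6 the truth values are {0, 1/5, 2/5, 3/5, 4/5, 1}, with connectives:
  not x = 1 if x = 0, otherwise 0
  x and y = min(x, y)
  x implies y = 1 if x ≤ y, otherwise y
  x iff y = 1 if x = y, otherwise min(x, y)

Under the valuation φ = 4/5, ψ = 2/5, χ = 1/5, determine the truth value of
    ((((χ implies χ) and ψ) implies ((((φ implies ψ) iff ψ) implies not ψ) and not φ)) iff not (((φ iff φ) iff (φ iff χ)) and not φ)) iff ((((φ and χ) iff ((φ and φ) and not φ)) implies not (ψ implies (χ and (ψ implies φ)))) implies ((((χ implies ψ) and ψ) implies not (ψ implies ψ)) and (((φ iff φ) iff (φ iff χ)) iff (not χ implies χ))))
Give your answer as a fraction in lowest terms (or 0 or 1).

1

χ implies χ = 1/5 implies 1/5 = 1
(χ implies χ) and ψ = 1 and 2/5 = 2/5
φ implies ψ = 4/5 implies 2/5 = 2/5
(φ implies ψ) iff ψ = 2/5 iff 2/5 = 1
not ψ = not 2/5 = 0
((φ implies ψ) iff ψ) implies not ψ = 1 implies 0 = 0
not φ = not 4/5 = 0
(((φ implies ψ) iff ψ) implies not ψ) and not φ = 0 and 0 = 0
((χ implies χ) and ψ) implies ((((φ implies ψ) iff ψ) implies not ψ) and not φ) = 2/5 implies 0 = 0
φ iff φ = 4/5 iff 4/5 = 1
φ iff χ = 4/5 iff 1/5 = 1/5
(φ iff φ) iff (φ iff χ) = 1 iff 1/5 = 1/5
not φ = not 4/5 = 0
((φ iff φ) iff (φ iff χ)) and not φ = 1/5 and 0 = 0
not (((φ iff φ) iff (φ iff χ)) and not φ) = not 0 = 1
(((χ implies χ) and ψ) implies ((((φ implies ψ) iff ψ) implies not ψ) and not φ)) iff not (((φ iff φ) iff (φ iff χ)) and not φ) = 0 iff 1 = 0
φ and χ = 4/5 and 1/5 = 1/5
φ and φ = 4/5 and 4/5 = 4/5
not φ = not 4/5 = 0
(φ and φ) and not φ = 4/5 and 0 = 0
(φ and χ) iff ((φ and φ) and not φ) = 1/5 iff 0 = 0
ψ implies φ = 2/5 implies 4/5 = 1
χ and (ψ implies φ) = 1/5 and 1 = 1/5
ψ implies (χ and (ψ implies φ)) = 2/5 implies 1/5 = 1/5
not (ψ implies (χ and (ψ implies φ))) = not 1/5 = 0
((φ and χ) iff ((φ and φ) and not φ)) implies not (ψ implies (χ and (ψ implies φ))) = 0 implies 0 = 1
χ implies ψ = 1/5 implies 2/5 = 1
(χ implies ψ) and ψ = 1 and 2/5 = 2/5
ψ implies ψ = 2/5 implies 2/5 = 1
not (ψ implies ψ) = not 1 = 0
((χ implies ψ) and ψ) implies not (ψ implies ψ) = 2/5 implies 0 = 0
φ iff φ = 4/5 iff 4/5 = 1
φ iff χ = 4/5 iff 1/5 = 1/5
(φ iff φ) iff (φ iff χ) = 1 iff 1/5 = 1/5
not χ = not 1/5 = 0
not χ implies χ = 0 implies 1/5 = 1
((φ iff φ) iff (φ iff χ)) iff (not χ implies χ) = 1/5 iff 1 = 1/5
(((χ implies ψ) and ψ) implies not (ψ implies ψ)) and (((φ iff φ) iff (φ iff χ)) iff (not χ implies χ)) = 0 and 1/5 = 0
(((φ and χ) iff ((φ and φ) and not φ)) implies not (ψ implies (χ and (ψ implies φ)))) implies ((((χ implies ψ) and ψ) implies not (ψ implies ψ)) and (((φ iff φ) iff (φ iff χ)) iff (not χ implies χ))) = 1 implies 0 = 0
((((χ implies χ) and ψ) implies ((((φ implies ψ) iff ψ) implies not ψ) and not φ)) iff not (((φ iff φ) iff (φ iff χ)) and not φ)) iff ((((φ and χ) iff ((φ and φ) and not φ)) implies not (ψ implies (χ and (ψ implies φ)))) implies ((((χ implies ψ) and ψ) implies not (ψ implies ψ)) and (((φ iff φ) iff (φ iff χ)) iff (not χ implies χ)))) = 0 iff 0 = 1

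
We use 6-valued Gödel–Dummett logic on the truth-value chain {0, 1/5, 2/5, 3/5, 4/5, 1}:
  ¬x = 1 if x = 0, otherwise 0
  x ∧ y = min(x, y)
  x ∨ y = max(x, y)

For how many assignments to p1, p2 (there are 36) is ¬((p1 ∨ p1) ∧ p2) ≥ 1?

11

value 1: 11 assignments (counts)
value 0: 25 assignments
So 11 of the 36 assignments meet the threshold.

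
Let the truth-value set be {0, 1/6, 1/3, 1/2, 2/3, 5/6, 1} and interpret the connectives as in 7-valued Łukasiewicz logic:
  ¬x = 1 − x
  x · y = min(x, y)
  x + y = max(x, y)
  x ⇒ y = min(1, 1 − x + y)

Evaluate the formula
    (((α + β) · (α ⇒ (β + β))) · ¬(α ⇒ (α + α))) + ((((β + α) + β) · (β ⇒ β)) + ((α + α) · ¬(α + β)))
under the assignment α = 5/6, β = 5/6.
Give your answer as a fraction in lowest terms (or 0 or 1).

5/6

α + β = 5/6 + 5/6 = 5/6
β + β = 5/6 + 5/6 = 5/6
α ⇒ (β + β) = 5/6 ⇒ 5/6 = 1
(α + β) · (α ⇒ (β + β)) = 5/6 · 1 = 5/6
α + α = 5/6 + 5/6 = 5/6
α ⇒ (α + α) = 5/6 ⇒ 5/6 = 1
¬(α ⇒ (α + α)) = ¬1 = 0
((α + β) · (α ⇒ (β + β))) · ¬(α ⇒ (α + α)) = 5/6 · 0 = 0
β + α = 5/6 + 5/6 = 5/6
(β + α) + β = 5/6 + 5/6 = 5/6
β ⇒ β = 5/6 ⇒ 5/6 = 1
((β + α) + β) · (β ⇒ β) = 5/6 · 1 = 5/6
α + α = 5/6 + 5/6 = 5/6
α + β = 5/6 + 5/6 = 5/6
¬(α + β) = ¬5/6 = 1/6
(α + α) · ¬(α + β) = 5/6 · 1/6 = 1/6
(((β + α) + β) · (β ⇒ β)) + ((α + α) · ¬(α + β)) = 5/6 + 1/6 = 5/6
(((α + β) · (α ⇒ (β + β))) · ¬(α ⇒ (α + α))) + ((((β + α) + β) · (β ⇒ β)) + ((α + α) · ¬(α + β))) = 0 + 5/6 = 5/6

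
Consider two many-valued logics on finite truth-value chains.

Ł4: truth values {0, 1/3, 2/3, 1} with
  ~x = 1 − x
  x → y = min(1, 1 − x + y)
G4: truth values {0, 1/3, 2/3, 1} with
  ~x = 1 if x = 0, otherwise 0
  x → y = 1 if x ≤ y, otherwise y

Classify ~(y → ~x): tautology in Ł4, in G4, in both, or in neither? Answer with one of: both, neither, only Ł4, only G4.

In Ł4: at x = 0, y = 0 the value is 0 — not a tautology.
In G4: at x = 0, y = 0 the value is 0 — not a tautology.

neither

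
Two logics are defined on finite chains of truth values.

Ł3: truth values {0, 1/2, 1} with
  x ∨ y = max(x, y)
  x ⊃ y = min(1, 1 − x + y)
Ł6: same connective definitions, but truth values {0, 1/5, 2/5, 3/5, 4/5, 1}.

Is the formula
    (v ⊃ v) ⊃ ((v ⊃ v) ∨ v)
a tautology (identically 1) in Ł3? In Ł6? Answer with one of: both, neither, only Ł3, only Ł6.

both

In Ł3: every assignment gives 1 — tautology.
In Ł6: every assignment gives 1 — tautology.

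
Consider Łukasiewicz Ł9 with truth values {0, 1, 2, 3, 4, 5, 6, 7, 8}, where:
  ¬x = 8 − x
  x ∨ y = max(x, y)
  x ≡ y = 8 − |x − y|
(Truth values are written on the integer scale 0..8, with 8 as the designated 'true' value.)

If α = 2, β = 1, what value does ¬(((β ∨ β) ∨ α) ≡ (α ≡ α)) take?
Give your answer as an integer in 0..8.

β ∨ β = 1 ∨ 1 = 1
(β ∨ β) ∨ α = 1 ∨ 2 = 2
α ≡ α = 2 ≡ 2 = 8
((β ∨ β) ∨ α) ≡ (α ≡ α) = 2 ≡ 8 = 2
¬(((β ∨ β) ∨ α) ≡ (α ≡ α)) = ¬2 = 6

6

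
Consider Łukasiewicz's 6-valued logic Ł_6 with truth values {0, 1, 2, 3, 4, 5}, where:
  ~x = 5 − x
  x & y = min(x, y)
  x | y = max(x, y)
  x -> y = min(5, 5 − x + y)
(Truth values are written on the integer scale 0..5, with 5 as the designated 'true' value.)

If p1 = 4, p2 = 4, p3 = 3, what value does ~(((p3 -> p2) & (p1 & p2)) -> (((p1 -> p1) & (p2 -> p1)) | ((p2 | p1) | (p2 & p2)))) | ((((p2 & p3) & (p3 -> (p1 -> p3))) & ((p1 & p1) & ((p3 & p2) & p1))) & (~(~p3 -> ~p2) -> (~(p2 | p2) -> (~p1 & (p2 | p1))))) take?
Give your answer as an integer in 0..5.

3

p3 -> p2 = 3 -> 4 = 5
p1 & p2 = 4 & 4 = 4
(p3 -> p2) & (p1 & p2) = 5 & 4 = 4
p1 -> p1 = 4 -> 4 = 5
p2 -> p1 = 4 -> 4 = 5
(p1 -> p1) & (p2 -> p1) = 5 & 5 = 5
p2 | p1 = 4 | 4 = 4
p2 & p2 = 4 & 4 = 4
(p2 | p1) | (p2 & p2) = 4 | 4 = 4
((p1 -> p1) & (p2 -> p1)) | ((p2 | p1) | (p2 & p2)) = 5 | 4 = 5
((p3 -> p2) & (p1 & p2)) -> (((p1 -> p1) & (p2 -> p1)) | ((p2 | p1) | (p2 & p2))) = 4 -> 5 = 5
~(((p3 -> p2) & (p1 & p2)) -> (((p1 -> p1) & (p2 -> p1)) | ((p2 | p1) | (p2 & p2)))) = ~5 = 0
p2 & p3 = 4 & 3 = 3
p1 -> p3 = 4 -> 3 = 4
p3 -> (p1 -> p3) = 3 -> 4 = 5
(p2 & p3) & (p3 -> (p1 -> p3)) = 3 & 5 = 3
p1 & p1 = 4 & 4 = 4
p3 & p2 = 3 & 4 = 3
(p3 & p2) & p1 = 3 & 4 = 3
(p1 & p1) & ((p3 & p2) & p1) = 4 & 3 = 3
((p2 & p3) & (p3 -> (p1 -> p3))) & ((p1 & p1) & ((p3 & p2) & p1)) = 3 & 3 = 3
~p3 = ~3 = 2
~p2 = ~4 = 1
~p3 -> ~p2 = 2 -> 1 = 4
~(~p3 -> ~p2) = ~4 = 1
p2 | p2 = 4 | 4 = 4
~(p2 | p2) = ~4 = 1
~p1 = ~4 = 1
p2 | p1 = 4 | 4 = 4
~p1 & (p2 | p1) = 1 & 4 = 1
~(p2 | p2) -> (~p1 & (p2 | p1)) = 1 -> 1 = 5
~(~p3 -> ~p2) -> (~(p2 | p2) -> (~p1 & (p2 | p1))) = 1 -> 5 = 5
(((p2 & p3) & (p3 -> (p1 -> p3))) & ((p1 & p1) & ((p3 & p2) & p1))) & (~(~p3 -> ~p2) -> (~(p2 | p2) -> (~p1 & (p2 | p1)))) = 3 & 5 = 3
~(((p3 -> p2) & (p1 & p2)) -> (((p1 -> p1) & (p2 -> p1)) | ((p2 | p1) | (p2 & p2)))) | ((((p2 & p3) & (p3 -> (p1 -> p3))) & ((p1 & p1) & ((p3 & p2) & p1))) & (~(~p3 -> ~p2) -> (~(p2 | p2) -> (~p1 & (p2 | p1))))) = 0 | 3 = 3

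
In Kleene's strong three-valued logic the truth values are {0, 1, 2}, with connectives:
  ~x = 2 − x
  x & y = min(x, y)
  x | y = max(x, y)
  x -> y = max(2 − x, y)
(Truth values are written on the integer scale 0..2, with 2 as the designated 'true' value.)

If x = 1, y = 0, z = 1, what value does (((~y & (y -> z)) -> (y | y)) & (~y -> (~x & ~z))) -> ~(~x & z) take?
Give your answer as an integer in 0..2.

~y = ~0 = 2
y -> z = 0 -> 1 = 2
~y & (y -> z) = 2 & 2 = 2
y | y = 0 | 0 = 0
(~y & (y -> z)) -> (y | y) = 2 -> 0 = 0
~y = ~0 = 2
~x = ~1 = 1
~z = ~1 = 1
~x & ~z = 1 & 1 = 1
~y -> (~x & ~z) = 2 -> 1 = 1
((~y & (y -> z)) -> (y | y)) & (~y -> (~x & ~z)) = 0 & 1 = 0
~x = ~1 = 1
~x & z = 1 & 1 = 1
~(~x & z) = ~1 = 1
(((~y & (y -> z)) -> (y | y)) & (~y -> (~x & ~z))) -> ~(~x & z) = 0 -> 1 = 2

2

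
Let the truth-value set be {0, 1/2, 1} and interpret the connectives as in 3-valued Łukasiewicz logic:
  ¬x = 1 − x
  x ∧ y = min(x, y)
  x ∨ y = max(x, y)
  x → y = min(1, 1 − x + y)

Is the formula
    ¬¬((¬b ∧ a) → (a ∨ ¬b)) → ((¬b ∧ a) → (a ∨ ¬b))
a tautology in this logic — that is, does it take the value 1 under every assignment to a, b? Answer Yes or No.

a = 0, b = 0 ↦ 1
a = 0, b = 1/2 ↦ 1
a = 0, b = 1 ↦ 1
a = 1/2, b = 0 ↦ 1
a = 1/2, b = 1/2 ↦ 1
a = 1/2, b = 1 ↦ 1
a = 1, b = 0 ↦ 1
a = 1, b = 1/2 ↦ 1
a = 1, b = 1 ↦ 1
Every assignment gives a value ≥ 1.

Yes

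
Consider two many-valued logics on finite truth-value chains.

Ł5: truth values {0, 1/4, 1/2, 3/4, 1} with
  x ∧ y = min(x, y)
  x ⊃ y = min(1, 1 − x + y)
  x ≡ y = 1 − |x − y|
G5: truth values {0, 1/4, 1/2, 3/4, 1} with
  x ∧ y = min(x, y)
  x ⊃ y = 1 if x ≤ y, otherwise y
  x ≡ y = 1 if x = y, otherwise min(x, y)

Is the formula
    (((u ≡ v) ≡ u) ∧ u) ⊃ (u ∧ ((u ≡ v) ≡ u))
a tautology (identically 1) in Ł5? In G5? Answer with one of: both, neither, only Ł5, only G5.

both

In Ł5: every assignment gives 1 — tautology.
In G5: every assignment gives 1 — tautology.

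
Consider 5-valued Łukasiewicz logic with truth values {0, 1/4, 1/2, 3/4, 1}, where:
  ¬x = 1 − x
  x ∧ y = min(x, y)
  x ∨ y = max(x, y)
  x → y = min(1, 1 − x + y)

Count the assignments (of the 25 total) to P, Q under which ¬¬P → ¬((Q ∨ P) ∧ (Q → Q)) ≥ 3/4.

value 1: 12 assignments (counts)
value 3/4: 2 assignments (counts)
value 1/2: 5 assignments
value 1/4: 1 assignment
value 0: 5 assignments
So 14 of the 25 assignments meet the threshold.

14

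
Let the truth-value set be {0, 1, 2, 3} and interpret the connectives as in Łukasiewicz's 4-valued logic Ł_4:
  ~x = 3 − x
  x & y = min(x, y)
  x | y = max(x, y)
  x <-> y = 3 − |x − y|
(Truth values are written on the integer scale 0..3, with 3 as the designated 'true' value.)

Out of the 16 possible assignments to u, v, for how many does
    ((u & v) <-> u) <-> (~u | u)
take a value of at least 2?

u = 0, v = 0 ↦ 3  ≥
u = 0, v = 1 ↦ 3  ≥
u = 0, v = 2 ↦ 3  ≥
u = 0, v = 3 ↦ 3  ≥
u = 1, v = 0 ↦ 3  ≥
u = 1, v = 1 ↦ 2  ≥
u = 1, v = 2 ↦ 2  ≥
u = 1, v = 3 ↦ 2  ≥
u = 2, v = 0 ↦ 2  ≥
u = 2, v = 1 ↦ 3  ≥
u = 2, v = 2 ↦ 2  ≥
u = 2, v = 3 ↦ 2  ≥
u = 3, v = 0 ↦ 0  <
u = 3, v = 1 ↦ 1  <
u = 3, v = 2 ↦ 2  ≥
u = 3, v = 3 ↦ 3  ≥
So 14 of the 16 assignments meet the threshold.

14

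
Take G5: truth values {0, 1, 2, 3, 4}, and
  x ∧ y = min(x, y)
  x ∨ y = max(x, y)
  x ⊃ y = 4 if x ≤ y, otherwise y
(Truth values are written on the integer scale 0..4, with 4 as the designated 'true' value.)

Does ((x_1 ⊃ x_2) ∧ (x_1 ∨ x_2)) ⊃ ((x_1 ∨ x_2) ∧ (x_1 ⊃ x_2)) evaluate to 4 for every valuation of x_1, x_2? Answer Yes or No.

Yes

At x_1 = 2, x_2 = 0, for instance:
x_1 ⊃ x_2 = 2 ⊃ 0 = 0
x_1 ∨ x_2 = 2 ∨ 0 = 2
(x_1 ⊃ x_2) ∧ (x_1 ∨ x_2) = 0 ∧ 2 = 0
(x_1 ∨ x_2) ∧ (x_1 ⊃ x_2) = 2 ∧ 0 = 0
((x_1 ⊃ x_2) ∧ (x_1 ∨ x_2)) ⊃ ((x_1 ∨ x_2) ∧ (x_1 ⊃ x_2)) = 0 ⊃ 0 = 4
and checking the remaining 24 assignments likewise gives ≥ 4 in every case.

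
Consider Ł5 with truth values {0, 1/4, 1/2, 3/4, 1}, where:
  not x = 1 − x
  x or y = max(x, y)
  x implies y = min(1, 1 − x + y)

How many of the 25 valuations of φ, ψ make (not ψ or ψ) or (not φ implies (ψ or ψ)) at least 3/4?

24

value 1: 19 assignments (counts)
value 3/4: 5 assignments (counts)
value 1/2: 1 assignment
So 24 of the 25 assignments meet the threshold.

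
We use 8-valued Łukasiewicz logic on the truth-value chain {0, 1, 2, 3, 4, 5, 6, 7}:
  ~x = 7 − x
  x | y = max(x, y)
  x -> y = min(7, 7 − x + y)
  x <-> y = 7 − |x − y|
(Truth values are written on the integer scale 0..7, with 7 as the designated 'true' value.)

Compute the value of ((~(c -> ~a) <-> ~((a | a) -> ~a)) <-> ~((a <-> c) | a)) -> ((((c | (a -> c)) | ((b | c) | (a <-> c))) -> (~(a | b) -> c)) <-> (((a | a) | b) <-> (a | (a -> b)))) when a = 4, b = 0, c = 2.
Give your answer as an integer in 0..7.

7

~a = ~4 = 3
c -> ~a = 2 -> 3 = 7
~(c -> ~a) = ~7 = 0
a | a = 4 | 4 = 4
~a = ~4 = 3
(a | a) -> ~a = 4 -> 3 = 6
~((a | a) -> ~a) = ~6 = 1
~(c -> ~a) <-> ~((a | a) -> ~a) = 0 <-> 1 = 6
a <-> c = 4 <-> 2 = 5
(a <-> c) | a = 5 | 4 = 5
~((a <-> c) | a) = ~5 = 2
(~(c -> ~a) <-> ~((a | a) -> ~a)) <-> ~((a <-> c) | a) = 6 <-> 2 = 3
a -> c = 4 -> 2 = 5
c | (a -> c) = 2 | 5 = 5
b | c = 0 | 2 = 2
a <-> c = 4 <-> 2 = 5
(b | c) | (a <-> c) = 2 | 5 = 5
(c | (a -> c)) | ((b | c) | (a <-> c)) = 5 | 5 = 5
a | b = 4 | 0 = 4
~(a | b) = ~4 = 3
~(a | b) -> c = 3 -> 2 = 6
((c | (a -> c)) | ((b | c) | (a <-> c))) -> (~(a | b) -> c) = 5 -> 6 = 7
a | a = 4 | 4 = 4
(a | a) | b = 4 | 0 = 4
a -> b = 4 -> 0 = 3
a | (a -> b) = 4 | 3 = 4
((a | a) | b) <-> (a | (a -> b)) = 4 <-> 4 = 7
(((c | (a -> c)) | ((b | c) | (a <-> c))) -> (~(a | b) -> c)) <-> (((a | a) | b) <-> (a | (a -> b))) = 7 <-> 7 = 7
((~(c -> ~a) <-> ~((a | a) -> ~a)) <-> ~((a <-> c) | a)) -> ((((c | (a -> c)) | ((b | c) | (a <-> c))) -> (~(a | b) -> c)) <-> (((a | a) | b) <-> (a | (a -> b)))) = 3 -> 7 = 7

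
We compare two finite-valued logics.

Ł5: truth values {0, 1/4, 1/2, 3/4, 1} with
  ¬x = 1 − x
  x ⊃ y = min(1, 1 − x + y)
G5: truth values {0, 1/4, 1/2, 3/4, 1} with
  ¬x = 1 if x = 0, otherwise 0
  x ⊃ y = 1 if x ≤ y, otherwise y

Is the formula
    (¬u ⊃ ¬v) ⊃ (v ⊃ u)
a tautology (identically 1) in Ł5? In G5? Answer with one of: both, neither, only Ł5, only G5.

In Ł5: every assignment gives 1 — tautology.
In G5: at u = 1/4, v = 1/2 the value is 1/4 — not a tautology.

only Ł5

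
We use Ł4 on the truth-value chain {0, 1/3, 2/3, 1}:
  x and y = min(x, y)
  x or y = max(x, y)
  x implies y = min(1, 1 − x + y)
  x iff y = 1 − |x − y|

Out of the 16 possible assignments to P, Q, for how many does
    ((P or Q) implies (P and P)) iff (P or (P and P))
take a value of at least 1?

7

P = 0, Q = 0 ↦ 0  <
P = 0, Q = 1/3 ↦ 1/3  <
P = 0, Q = 2/3 ↦ 2/3  <
P = 0, Q = 1 ↦ 1  ≥
P = 1/3, Q = 0 ↦ 1/3  <
P = 1/3, Q = 1/3 ↦ 1/3  <
P = 1/3, Q = 2/3 ↦ 2/3  <
P = 1/3, Q = 1 ↦ 1  ≥
P = 2/3, Q = 0 ↦ 2/3  <
P = 2/3, Q = 1/3 ↦ 2/3  <
P = 2/3, Q = 2/3 ↦ 2/3  <
P = 2/3, Q = 1 ↦ 1  ≥
P = 1, Q = 0 ↦ 1  ≥
P = 1, Q = 1/3 ↦ 1  ≥
P = 1, Q = 2/3 ↦ 1  ≥
P = 1, Q = 1 ↦ 1  ≥
So 7 of the 16 assignments meet the threshold.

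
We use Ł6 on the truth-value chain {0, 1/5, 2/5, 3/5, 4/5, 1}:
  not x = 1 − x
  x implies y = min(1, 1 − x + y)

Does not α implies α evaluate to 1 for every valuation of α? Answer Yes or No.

No

Counterexample: take α = 0.
not α = not 0 = 1
not α implies α = 1 implies 0 = 0
This gives 0 ≠ 1.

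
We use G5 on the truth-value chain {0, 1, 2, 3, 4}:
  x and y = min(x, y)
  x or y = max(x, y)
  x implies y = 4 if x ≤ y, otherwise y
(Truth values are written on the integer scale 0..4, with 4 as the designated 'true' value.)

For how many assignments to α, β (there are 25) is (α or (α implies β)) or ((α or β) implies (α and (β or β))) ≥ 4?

value 4: 19 assignments (counts)
value 3: 3 assignments
value 2: 2 assignments
value 1: 1 assignment
So 19 of the 25 assignments meet the threshold.

19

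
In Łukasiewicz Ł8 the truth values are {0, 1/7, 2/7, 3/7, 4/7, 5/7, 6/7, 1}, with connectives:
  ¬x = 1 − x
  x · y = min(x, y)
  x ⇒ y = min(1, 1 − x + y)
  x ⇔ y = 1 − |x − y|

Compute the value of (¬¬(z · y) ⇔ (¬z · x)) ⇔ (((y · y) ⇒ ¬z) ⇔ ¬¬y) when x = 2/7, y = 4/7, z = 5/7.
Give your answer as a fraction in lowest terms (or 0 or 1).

6/7

z · y = 5/7 · 4/7 = 4/7
¬(z · y) = ¬4/7 = 3/7
¬¬(z · y) = ¬3/7 = 4/7
¬z = ¬5/7 = 2/7
¬z · x = 2/7 · 2/7 = 2/7
¬¬(z · y) ⇔ (¬z · x) = 4/7 ⇔ 2/7 = 5/7
y · y = 4/7 · 4/7 = 4/7
¬z = ¬5/7 = 2/7
(y · y) ⇒ ¬z = 4/7 ⇒ 2/7 = 5/7
¬y = ¬4/7 = 3/7
¬¬y = ¬3/7 = 4/7
((y · y) ⇒ ¬z) ⇔ ¬¬y = 5/7 ⇔ 4/7 = 6/7
(¬¬(z · y) ⇔ (¬z · x)) ⇔ (((y · y) ⇒ ¬z) ⇔ ¬¬y) = 5/7 ⇔ 6/7 = 6/7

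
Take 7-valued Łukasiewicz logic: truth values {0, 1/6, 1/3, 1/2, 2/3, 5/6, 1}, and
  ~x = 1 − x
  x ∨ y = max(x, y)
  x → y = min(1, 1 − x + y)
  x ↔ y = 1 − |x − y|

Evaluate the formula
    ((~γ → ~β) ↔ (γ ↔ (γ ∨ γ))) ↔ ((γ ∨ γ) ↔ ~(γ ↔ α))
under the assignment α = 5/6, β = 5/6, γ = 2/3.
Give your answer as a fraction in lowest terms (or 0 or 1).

2/3

~γ = ~2/3 = 1/3
~β = ~5/6 = 1/6
~γ → ~β = 1/3 → 1/6 = 5/6
γ ∨ γ = 2/3 ∨ 2/3 = 2/3
γ ↔ (γ ∨ γ) = 2/3 ↔ 2/3 = 1
(~γ → ~β) ↔ (γ ↔ (γ ∨ γ)) = 5/6 ↔ 1 = 5/6
γ ∨ γ = 2/3 ∨ 2/3 = 2/3
γ ↔ α = 2/3 ↔ 5/6 = 5/6
~(γ ↔ α) = ~5/6 = 1/6
(γ ∨ γ) ↔ ~(γ ↔ α) = 2/3 ↔ 1/6 = 1/2
((~γ → ~β) ↔ (γ ↔ (γ ∨ γ))) ↔ ((γ ∨ γ) ↔ ~(γ ↔ α)) = 5/6 ↔ 1/2 = 2/3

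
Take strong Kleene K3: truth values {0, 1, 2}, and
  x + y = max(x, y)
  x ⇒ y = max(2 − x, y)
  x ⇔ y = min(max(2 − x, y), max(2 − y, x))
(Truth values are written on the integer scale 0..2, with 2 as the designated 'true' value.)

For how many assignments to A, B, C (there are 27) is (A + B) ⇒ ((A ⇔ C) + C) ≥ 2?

13

value 2: 13 assignments (counts)
value 1: 11 assignments
value 0: 3 assignments
So 13 of the 27 assignments meet the threshold.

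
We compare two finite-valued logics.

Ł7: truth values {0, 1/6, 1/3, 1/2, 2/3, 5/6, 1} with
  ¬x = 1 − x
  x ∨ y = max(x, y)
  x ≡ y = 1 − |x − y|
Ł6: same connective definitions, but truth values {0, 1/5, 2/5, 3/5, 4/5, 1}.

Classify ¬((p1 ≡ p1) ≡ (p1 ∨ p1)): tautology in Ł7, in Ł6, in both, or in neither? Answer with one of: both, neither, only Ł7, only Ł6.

neither

In Ł7: at p1 = 1/6 the value is 5/6 — not a tautology.
In Ł6: at p1 = 1/5 the value is 4/5 — not a tautology.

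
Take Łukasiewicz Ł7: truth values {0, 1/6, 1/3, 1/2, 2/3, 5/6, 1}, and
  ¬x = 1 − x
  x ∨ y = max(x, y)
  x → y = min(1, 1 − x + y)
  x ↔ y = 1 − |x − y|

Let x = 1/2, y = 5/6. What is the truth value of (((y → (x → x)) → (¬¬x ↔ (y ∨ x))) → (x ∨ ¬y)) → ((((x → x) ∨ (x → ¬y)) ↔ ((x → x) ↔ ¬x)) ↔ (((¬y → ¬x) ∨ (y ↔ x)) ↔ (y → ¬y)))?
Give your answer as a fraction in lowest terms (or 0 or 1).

1

x → x = 1/2 → 1/2 = 1
y → (x → x) = 5/6 → 1 = 1
¬x = ¬1/2 = 1/2
¬¬x = ¬1/2 = 1/2
y ∨ x = 5/6 ∨ 1/2 = 5/6
¬¬x ↔ (y ∨ x) = 1/2 ↔ 5/6 = 2/3
(y → (x → x)) → (¬¬x ↔ (y ∨ x)) = 1 → 2/3 = 2/3
¬y = ¬5/6 = 1/6
x ∨ ¬y = 1/2 ∨ 1/6 = 1/2
((y → (x → x)) → (¬¬x ↔ (y ∨ x))) → (x ∨ ¬y) = 2/3 → 1/2 = 5/6
x → x = 1/2 → 1/2 = 1
¬y = ¬5/6 = 1/6
x → ¬y = 1/2 → 1/6 = 2/3
(x → x) ∨ (x → ¬y) = 1 ∨ 2/3 = 1
x → x = 1/2 → 1/2 = 1
¬x = ¬1/2 = 1/2
(x → x) ↔ ¬x = 1 ↔ 1/2 = 1/2
((x → x) ∨ (x → ¬y)) ↔ ((x → x) ↔ ¬x) = 1 ↔ 1/2 = 1/2
¬y = ¬5/6 = 1/6
¬x = ¬1/2 = 1/2
¬y → ¬x = 1/6 → 1/2 = 1
y ↔ x = 5/6 ↔ 1/2 = 2/3
(¬y → ¬x) ∨ (y ↔ x) = 1 ∨ 2/3 = 1
¬y = ¬5/6 = 1/6
y → ¬y = 5/6 → 1/6 = 1/3
((¬y → ¬x) ∨ (y ↔ x)) ↔ (y → ¬y) = 1 ↔ 1/3 = 1/3
(((x → x) ∨ (x → ¬y)) ↔ ((x → x) ↔ ¬x)) ↔ (((¬y → ¬x) ∨ (y ↔ x)) ↔ (y → ¬y)) = 1/2 ↔ 1/3 = 5/6
(((y → (x → x)) → (¬¬x ↔ (y ∨ x))) → (x ∨ ¬y)) → ((((x → x) ∨ (x → ¬y)) ↔ ((x → x) ↔ ¬x)) ↔ (((¬y → ¬x) ∨ (y ↔ x)) ↔ (y → ¬y))) = 5/6 → 5/6 = 1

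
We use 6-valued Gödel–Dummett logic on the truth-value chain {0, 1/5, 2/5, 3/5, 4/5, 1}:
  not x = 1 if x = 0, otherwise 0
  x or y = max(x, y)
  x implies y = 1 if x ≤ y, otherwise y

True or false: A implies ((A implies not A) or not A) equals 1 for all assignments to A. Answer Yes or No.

Counterexample: take A = 1/5.
not A = not 1/5 = 0
A implies not A = 1/5 implies 0 = 0
not A = not 1/5 = 0
(A implies not A) or not A = 0 or 0 = 0
A implies ((A implies not A) or not A) = 1/5 implies 0 = 0
This gives 0 ≠ 1.

No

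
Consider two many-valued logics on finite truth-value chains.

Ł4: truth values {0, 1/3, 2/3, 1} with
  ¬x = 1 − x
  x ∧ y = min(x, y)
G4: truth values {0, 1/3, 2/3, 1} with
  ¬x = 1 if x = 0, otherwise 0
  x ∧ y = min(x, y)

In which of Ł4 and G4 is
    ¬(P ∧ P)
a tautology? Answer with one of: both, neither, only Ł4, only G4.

neither

In Ł4: at P = 1/3 the value is 2/3 — not a tautology.
In G4: at P = 1/3 the value is 0 — not a tautology.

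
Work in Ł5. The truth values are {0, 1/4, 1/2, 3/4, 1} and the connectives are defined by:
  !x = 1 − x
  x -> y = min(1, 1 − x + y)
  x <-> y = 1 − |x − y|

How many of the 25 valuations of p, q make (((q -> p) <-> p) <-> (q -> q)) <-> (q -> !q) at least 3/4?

10

value 1: 3 assignments (counts)
value 3/4: 7 assignments (counts)
value 1/2: 6 assignments
value 1/4: 3 assignments
value 0: 6 assignments
So 10 of the 25 assignments meet the threshold.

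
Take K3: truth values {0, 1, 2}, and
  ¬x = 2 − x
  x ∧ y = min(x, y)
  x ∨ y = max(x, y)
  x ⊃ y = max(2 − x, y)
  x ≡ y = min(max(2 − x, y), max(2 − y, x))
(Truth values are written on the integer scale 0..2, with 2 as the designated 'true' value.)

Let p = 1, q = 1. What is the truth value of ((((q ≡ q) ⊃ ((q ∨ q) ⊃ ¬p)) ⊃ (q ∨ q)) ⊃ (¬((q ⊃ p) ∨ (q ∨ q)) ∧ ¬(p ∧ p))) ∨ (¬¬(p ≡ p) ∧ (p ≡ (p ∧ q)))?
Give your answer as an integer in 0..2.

q ≡ q = 1 ≡ 1 = 1
q ∨ q = 1 ∨ 1 = 1
¬p = ¬1 = 1
(q ∨ q) ⊃ ¬p = 1 ⊃ 1 = 1
(q ≡ q) ⊃ ((q ∨ q) ⊃ ¬p) = 1 ⊃ 1 = 1
q ∨ q = 1 ∨ 1 = 1
((q ≡ q) ⊃ ((q ∨ q) ⊃ ¬p)) ⊃ (q ∨ q) = 1 ⊃ 1 = 1
q ⊃ p = 1 ⊃ 1 = 1
q ∨ q = 1 ∨ 1 = 1
(q ⊃ p) ∨ (q ∨ q) = 1 ∨ 1 = 1
¬((q ⊃ p) ∨ (q ∨ q)) = ¬1 = 1
p ∧ p = 1 ∧ 1 = 1
¬(p ∧ p) = ¬1 = 1
¬((q ⊃ p) ∨ (q ∨ q)) ∧ ¬(p ∧ p) = 1 ∧ 1 = 1
(((q ≡ q) ⊃ ((q ∨ q) ⊃ ¬p)) ⊃ (q ∨ q)) ⊃ (¬((q ⊃ p) ∨ (q ∨ q)) ∧ ¬(p ∧ p)) = 1 ⊃ 1 = 1
p ≡ p = 1 ≡ 1 = 1
¬(p ≡ p) = ¬1 = 1
¬¬(p ≡ p) = ¬1 = 1
p ∧ q = 1 ∧ 1 = 1
p ≡ (p ∧ q) = 1 ≡ 1 = 1
¬¬(p ≡ p) ∧ (p ≡ (p ∧ q)) = 1 ∧ 1 = 1
((((q ≡ q) ⊃ ((q ∨ q) ⊃ ¬p)) ⊃ (q ∨ q)) ⊃ (¬((q ⊃ p) ∨ (q ∨ q)) ∧ ¬(p ∧ p))) ∨ (¬¬(p ≡ p) ∧ (p ≡ (p ∧ q))) = 1 ∨ 1 = 1

1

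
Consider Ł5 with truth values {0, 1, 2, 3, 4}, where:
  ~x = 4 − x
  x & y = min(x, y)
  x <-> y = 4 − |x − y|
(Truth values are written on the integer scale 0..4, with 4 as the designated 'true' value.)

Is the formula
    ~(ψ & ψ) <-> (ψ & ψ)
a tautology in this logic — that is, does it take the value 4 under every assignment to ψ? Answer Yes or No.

Counterexample: take ψ = 0.
ψ & ψ = 0 & 0 = 0
~(ψ & ψ) = ~0 = 4
ψ & ψ = 0 & 0 = 0
~(ψ & ψ) <-> (ψ & ψ) = 4 <-> 0 = 0
This gives 0 ≠ 4.

No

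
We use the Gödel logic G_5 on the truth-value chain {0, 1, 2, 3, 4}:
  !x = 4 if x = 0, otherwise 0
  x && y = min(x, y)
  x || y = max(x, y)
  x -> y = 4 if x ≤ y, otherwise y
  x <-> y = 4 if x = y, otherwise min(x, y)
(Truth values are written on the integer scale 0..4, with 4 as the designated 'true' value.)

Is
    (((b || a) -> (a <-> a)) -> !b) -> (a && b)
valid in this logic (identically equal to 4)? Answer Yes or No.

No

Counterexample: take a = 0, b = 0.
b || a = 0 || 0 = 0
a <-> a = 0 <-> 0 = 4
(b || a) -> (a <-> a) = 0 -> 4 = 4
!b = !0 = 4
((b || a) -> (a <-> a)) -> !b = 4 -> 4 = 4
a && b = 0 && 0 = 0
(((b || a) -> (a <-> a)) -> !b) -> (a && b) = 4 -> 0 = 0
This gives 0 ≠ 4.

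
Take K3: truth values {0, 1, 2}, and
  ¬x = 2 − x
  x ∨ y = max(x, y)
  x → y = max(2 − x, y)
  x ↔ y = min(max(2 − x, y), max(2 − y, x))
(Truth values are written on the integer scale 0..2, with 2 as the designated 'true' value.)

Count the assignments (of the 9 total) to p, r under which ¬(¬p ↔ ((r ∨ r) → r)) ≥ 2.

2

p = 0, r = 0 ↦ 0  <
p = 0, r = 1 ↦ 1  <
p = 0, r = 2 ↦ 0  <
p = 1, r = 0 ↦ 1  <
p = 1, r = 1 ↦ 1  <
p = 1, r = 2 ↦ 1  <
p = 2, r = 0 ↦ 2  ≥
p = 2, r = 1 ↦ 1  <
p = 2, r = 2 ↦ 2  ≥
So 2 of the 9 assignments meet the threshold.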